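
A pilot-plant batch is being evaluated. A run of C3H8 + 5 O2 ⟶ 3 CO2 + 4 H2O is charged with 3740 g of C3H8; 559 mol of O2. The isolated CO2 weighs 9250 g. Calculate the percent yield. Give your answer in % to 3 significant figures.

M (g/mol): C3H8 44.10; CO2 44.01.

n(C3H8) = 3740 / 44.10 = 84.81 mol
n(O2) = 559.0 mol
n/ν for C3H8 = 84.81/1 = 84.81
n/ν for O2 = 559.0/5 = 111.8
Smallest n/ν is C3H8 → limiting reagent.
theoretical n(CO2) = (3/1) × 84.81 = 254.4 mol → 11200 g
% yield = 9250 / 11200 × 100 = 82.59 %

82.6 %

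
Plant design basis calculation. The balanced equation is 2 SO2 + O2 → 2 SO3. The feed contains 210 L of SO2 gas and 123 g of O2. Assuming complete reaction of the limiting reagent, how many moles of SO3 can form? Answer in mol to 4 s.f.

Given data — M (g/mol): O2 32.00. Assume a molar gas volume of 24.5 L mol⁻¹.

7.688 mol

n(SO2) = 210.0 / 24.5 = 8.571 mol
n(O2) = 123.0 / 32.00 = 3.844 mol
n/ν → SO2: 4.286, O2: 3.844; O2 is limiting.
n(SO3) = (2/1) × 3.844 = 7.688 mol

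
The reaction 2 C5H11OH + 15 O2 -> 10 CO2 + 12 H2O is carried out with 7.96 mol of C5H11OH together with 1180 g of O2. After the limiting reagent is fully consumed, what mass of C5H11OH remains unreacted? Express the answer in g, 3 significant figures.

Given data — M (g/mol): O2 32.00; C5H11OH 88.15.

268 g

n(C5H11OH) = 7.960 mol
n(O2) = 1180 / 32.00 = 36.88 mol
n/ν for C5H11OH = 7.960/2 = 3.980
n/ν for O2 = 36.88/15 = 2.459
Smallest n/ν is O2 → limiting reagent.
C5H11OH consumed = (2/15) × 36.88 = 4.917 mol
C5H11OH remaining = 7.960 − 4.917 = 3.043 mol
mass = 3.043 × 88.15 = 268.2 g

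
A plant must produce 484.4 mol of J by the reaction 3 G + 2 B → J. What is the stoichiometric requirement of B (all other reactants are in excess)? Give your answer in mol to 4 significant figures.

968.8 mol

n(J) = 484.4 mol
n(B) = (2/1) × 484.4 = 968.8 mol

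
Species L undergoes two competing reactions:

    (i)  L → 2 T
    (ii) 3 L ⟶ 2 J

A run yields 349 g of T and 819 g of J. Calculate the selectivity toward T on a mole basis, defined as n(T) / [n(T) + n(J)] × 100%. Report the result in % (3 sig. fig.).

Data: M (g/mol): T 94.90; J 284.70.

n(T) = 349 / 94.90 = 3.678 mol
n(J) = 819 / 284.70 = 2.877 mol
selectivity = 3.678/(3.678+2.877) × 100 = 56.11 %

56.1 %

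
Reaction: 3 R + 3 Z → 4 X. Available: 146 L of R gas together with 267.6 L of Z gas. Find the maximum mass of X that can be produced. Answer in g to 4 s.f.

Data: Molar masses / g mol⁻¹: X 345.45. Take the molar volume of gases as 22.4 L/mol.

3002 g

n(R) = 146.0 / 22.4 = 6.518 mol
n(Z) = 267.6 / 22.4 = 11.95 mol
n/ν for R = 6.518/3 = 2.173
n/ν for Z = 11.95/3 = 3.983
Smallest n/ν is R → limiting reagent.
n(X) = (4/3) × 6.518 = 8.691 mol
mass = 8.691 × 345.45 = 3002 g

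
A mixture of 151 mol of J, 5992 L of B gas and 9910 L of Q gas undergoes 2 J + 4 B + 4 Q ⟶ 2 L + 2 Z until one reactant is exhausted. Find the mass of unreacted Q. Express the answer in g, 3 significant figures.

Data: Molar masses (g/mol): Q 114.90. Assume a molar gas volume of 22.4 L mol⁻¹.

n(J) = 151.0 mol
n(B) = 5992 / 22.4 = 267.5 mol
n(Q) = 9910 / 22.4 = 442.4 mol
n/ν for J = 151.0/2 = 75.50
n/ν for B = 267.5/4 = 66.88
n/ν for Q = 442.4/4 = 110.6
Smallest n/ν is B → limiting reagent.
Q consumed = (4/4) × 267.5 = 267.5 mol
Q remaining = 442.4 − 267.5 = 174.9 mol
mass = 174.9 × 114.90 = 20100 g

20100 g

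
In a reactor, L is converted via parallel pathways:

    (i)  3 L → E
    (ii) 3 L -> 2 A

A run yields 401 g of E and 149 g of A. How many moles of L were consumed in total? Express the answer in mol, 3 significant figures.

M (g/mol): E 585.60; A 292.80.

n(E) = 401 / 585.60 = 0.6848 mol
n(A) = 149 / 292.80 = 0.5089 mol
n(L) via (i) = (3/1)×0.6848 = 2.054 mol
n(L) via (ii) = (3/2)×0.5089 = 0.7634 mol
total n(L) = 2.054 + 0.7634 = 2.817 mol

2.82 mol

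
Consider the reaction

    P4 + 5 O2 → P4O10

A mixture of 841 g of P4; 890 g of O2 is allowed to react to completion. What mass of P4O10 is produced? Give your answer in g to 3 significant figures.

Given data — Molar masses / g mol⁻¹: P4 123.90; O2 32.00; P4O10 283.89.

1580 g

n(P4) = 841.0 / 123.90 = 6.788 mol
n(O2) = 890.0 / 32.00 = 27.81 mol
n/ν for P4 = 6.788/1 = 6.788
n/ν for O2 = 27.81/5 = 5.562
Smallest n/ν is O2 → limiting reagent.
n(P4O10) = (1/5) × 27.81 = 5.562 mol
mass = 5.562 × 283.89 = 1579 g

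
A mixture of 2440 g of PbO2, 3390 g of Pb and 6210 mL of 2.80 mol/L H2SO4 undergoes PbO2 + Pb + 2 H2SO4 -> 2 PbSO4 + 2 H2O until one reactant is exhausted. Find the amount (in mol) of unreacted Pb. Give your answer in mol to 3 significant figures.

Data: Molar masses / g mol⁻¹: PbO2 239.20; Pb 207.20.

n(PbO2) = 2440 / 239.20 = 10.20 mol
n(Pb) = 3390 / 207.20 = 16.36 mol
n(H2SO4) = 2.80 × 6210/1000 = 17.39 mol
n/ν for PbO2 = 10.20/1 = 10.20
n/ν for Pb = 16.36/1 = 16.36
n/ν for H2SO4 = 17.39/2 = 8.695
Smallest n/ν is H2SO4 → limiting reagent.
Pb consumed = (1/2) × 17.39 = 8.695 mol
Pb remaining = 16.36 − 8.695 = 7.665 mol

7.67 mol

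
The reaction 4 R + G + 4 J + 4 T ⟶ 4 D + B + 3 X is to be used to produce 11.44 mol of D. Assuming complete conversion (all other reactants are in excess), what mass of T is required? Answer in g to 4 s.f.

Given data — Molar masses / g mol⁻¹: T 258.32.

n(D) = 11.44 mol
n(T) = (4/4) × 11.44 = 11.44 mol
mass = 11.44 × 258.32 = 2955 g

2955 g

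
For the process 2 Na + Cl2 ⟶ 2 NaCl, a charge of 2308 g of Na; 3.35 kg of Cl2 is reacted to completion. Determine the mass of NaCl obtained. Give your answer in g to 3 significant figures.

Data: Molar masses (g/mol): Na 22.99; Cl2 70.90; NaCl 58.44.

n(Na) = 2308 / 22.99 = 100.4 mol
n(Cl2) = 3.350×1000 / 70.90 = 47.25 mol
n/ν for Na = 100.4/2 = 50.20
n/ν for Cl2 = 47.25/1 = 47.25
Smallest n/ν is Cl2 → limiting reagent.
n(NaCl) = (2/1) × 47.25 = 94.50 mol
mass = 94.50 × 58.44 = 5523 g

5520 g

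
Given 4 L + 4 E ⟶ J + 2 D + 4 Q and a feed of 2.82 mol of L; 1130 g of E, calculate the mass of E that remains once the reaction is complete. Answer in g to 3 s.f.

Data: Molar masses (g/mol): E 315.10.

241 g

n(L) = 2.820 mol
n(E) = 1130 / 315.10 = 3.586 mol
n/ν for L = 2.820/4 = 0.7050
n/ν for E = 3.586/4 = 0.8965
Smallest n/ν is L → limiting reagent.
E consumed = (4/4) × 2.820 = 2.820 mol
E remaining = 3.586 − 2.820 = 0.7660 mol
mass = 0.7660 × 315.10 = 241.4 g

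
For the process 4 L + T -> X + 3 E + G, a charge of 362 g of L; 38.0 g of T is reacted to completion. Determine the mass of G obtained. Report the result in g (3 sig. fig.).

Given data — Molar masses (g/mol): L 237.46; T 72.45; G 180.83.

68.9 g

n(L) = 362.0 / 237.46 = 1.524 mol
n(T) = 38.00 / 72.45 = 0.5245 mol
n/ν for L = 1.524/4 = 0.3810
n/ν for T = 0.5245/1 = 0.5245
Smallest n/ν is L → limiting reagent.
n(G) = (1/4) × 1.524 = 0.3810 mol
mass = 0.3810 × 180.83 = 68.90 g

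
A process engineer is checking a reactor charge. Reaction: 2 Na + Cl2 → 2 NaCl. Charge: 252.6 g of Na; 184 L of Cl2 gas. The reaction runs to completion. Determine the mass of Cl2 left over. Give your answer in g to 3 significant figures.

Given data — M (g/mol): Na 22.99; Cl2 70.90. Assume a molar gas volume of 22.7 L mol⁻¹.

n(Na) = 252.6 / 22.99 = 10.99 mol
n(Cl2) = 184.0 / 22.7 = 8.106 mol
n/ν for Na = 10.99/2 = 5.495
n/ν for Cl2 = 8.106/1 = 8.106
Smallest n/ν is Na → limiting reagent.
Cl2 consumed = (1/2) × 10.99 = 5.495 mol
Cl2 remaining = 8.106 − 5.495 = 2.611 mol
mass = 2.611 × 70.90 = 185.1 g

185 g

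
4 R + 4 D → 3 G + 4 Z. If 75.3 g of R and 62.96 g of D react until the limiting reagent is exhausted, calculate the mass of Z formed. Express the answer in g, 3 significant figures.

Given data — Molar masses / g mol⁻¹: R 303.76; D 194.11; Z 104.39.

n(R) = 75.30 / 303.76 = 0.2479 mol
n(D) = 62.96 / 194.11 = 0.3244 mol
n/ν for R = 0.2479/4 = 0.06198
n/ν for D = 0.3244/4 = 0.08110
Smallest n/ν is R → limiting reagent.
n(Z) = (4/4) × 0.2479 = 0.2479 mol
mass = 0.2479 × 104.39 = 25.88 g

25.9 g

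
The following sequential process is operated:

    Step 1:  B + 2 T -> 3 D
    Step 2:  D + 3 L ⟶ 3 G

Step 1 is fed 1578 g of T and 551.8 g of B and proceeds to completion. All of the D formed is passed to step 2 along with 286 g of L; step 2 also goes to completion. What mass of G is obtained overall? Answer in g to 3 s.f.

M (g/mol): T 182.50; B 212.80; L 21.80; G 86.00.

1130 g

Step 1:
n(T) = 1578 / 182.50 = 8.647 mol
n(B) = 551.8 / 212.80 = 2.593 mol
n/ν for T = 8.647/2 = 4.324
n/ν for B = 2.593/1 = 2.593
Smallest n/ν is B → limiting reagent.
n(D) produced = (3/1) × 2.593 = 7.779 mol
Step 2:
n(D) available = 7.779 mol
n(L) = 286.0 / 21.80 = 13.12 mol
n/ν for D = 7.779/1 = 7.779
n/ν for L = 13.12/3 = 4.373
Smallest n/ν is L → limiting reagent.
n(G) = (3/3) × 13.12 = 13.12 mol
mass = 13.12 × 86.00 = 1128 g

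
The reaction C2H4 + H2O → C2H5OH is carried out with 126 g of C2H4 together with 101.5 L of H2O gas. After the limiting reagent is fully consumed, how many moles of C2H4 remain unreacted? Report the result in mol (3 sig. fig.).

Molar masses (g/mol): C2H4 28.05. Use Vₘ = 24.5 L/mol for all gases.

0.349 mol

n(C2H4) = 126.0 / 28.05 = 4.492 mol
n(H2O) = 101.5 / 24.5 = 4.143 mol
n/ν for C2H4 = 4.492/1 = 4.492
n/ν for H2O = 4.143/1 = 4.143
Smallest n/ν is H2O → limiting reagent.
C2H4 consumed = (1/1) × 4.143 = 4.143 mol
C2H4 remaining = 4.492 − 4.143 = 0.3490 mol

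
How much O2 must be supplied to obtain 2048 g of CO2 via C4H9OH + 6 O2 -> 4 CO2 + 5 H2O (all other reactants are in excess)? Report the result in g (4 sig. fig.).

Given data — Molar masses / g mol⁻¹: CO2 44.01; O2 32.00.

2234 g

n(CO2) = 2048 / 44.01 = 46.53 mol
n(O2) = (6/4) × 46.53 = 69.80 mol
mass = 69.80 × 32.00 = 2234 g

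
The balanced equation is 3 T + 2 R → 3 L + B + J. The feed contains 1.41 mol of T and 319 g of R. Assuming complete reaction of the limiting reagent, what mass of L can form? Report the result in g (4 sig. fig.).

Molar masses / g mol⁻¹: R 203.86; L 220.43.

n(T) = 1.410 mol
n(R) = 319.0 / 203.86 = 1.565 mol
n/ν for T = 1.410/3 = 0.4700
n/ν for R = 1.565/2 = 0.7825
Smallest n/ν is T → limiting reagent.
n(L) = (3/3) × 1.410 = 1.410 mol
mass = 1.410 × 220.43 = 310.8 g

310.8 g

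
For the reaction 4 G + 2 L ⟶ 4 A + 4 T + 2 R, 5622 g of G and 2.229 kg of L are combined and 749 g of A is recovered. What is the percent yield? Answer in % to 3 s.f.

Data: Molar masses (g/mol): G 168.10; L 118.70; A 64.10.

n(G) = 5622 / 168.10 = 33.44 mol
n(L) = 2.229×1000 / 118.70 = 18.78 mol
n/ν → G: 8.360, L: 9.390; G is limiting.
theoretical n(A) = (4/4) × 33.44 = 33.44 mol → 2144 g
% yield = 749 / 2144 × 100 = 34.93 %

34.9 %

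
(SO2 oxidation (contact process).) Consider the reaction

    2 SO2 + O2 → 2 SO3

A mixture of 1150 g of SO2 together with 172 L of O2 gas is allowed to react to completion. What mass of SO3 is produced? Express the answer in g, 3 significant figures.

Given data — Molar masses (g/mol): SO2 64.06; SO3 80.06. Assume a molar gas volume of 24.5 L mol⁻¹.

1120 g

n(SO2) = 1150 / 64.06 = 17.95 mol
n(O2) = 172.0 / 24.5 = 7.020 mol
n/ν for SO2 = 17.95/2 = 8.975
n/ν for O2 = 7.020/1 = 7.020
Smallest n/ν is O2 → limiting reagent.
n(SO3) = (2/1) × 7.020 = 14.04 mol
mass = 14.04 × 80.06 = 1124 g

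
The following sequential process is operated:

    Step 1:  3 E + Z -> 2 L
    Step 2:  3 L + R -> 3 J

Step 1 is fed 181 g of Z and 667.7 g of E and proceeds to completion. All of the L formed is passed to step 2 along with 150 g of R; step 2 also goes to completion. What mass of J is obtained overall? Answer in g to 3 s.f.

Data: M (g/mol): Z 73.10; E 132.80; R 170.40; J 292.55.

Step 1:
n(Z) = 181.0 / 73.10 = 2.476 mol
n(E) = 667.7 / 132.80 = 5.028 mol
n/ν for Z = 2.476/1 = 2.476
n/ν for E = 5.028/3 = 1.676
Smallest n/ν is E → limiting reagent.
n(L) produced = (2/3) × 5.028 = 3.352 mol
Step 2:
n(L) available = 3.352 mol
n(R) = 150.0 / 170.40 = 0.8803 mol
n/ν for L = 3.352/3 = 1.117
n/ν for R = 0.8803/1 = 0.8803
Smallest n/ν is R → limiting reagent.
n(J) = (3/1) × 0.8803 = 2.641 mol
mass = 2.641 × 292.55 = 772.6 g

773 g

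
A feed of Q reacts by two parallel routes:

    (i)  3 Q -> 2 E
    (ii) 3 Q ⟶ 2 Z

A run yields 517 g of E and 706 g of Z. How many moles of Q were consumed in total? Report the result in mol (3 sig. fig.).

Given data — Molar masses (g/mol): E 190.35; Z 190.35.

n(E) = 517 / 190.35 = 2.716 mol
n(Z) = 706 / 190.35 = 3.709 mol
n(Q) via (i) = (3/2)×2.716 = 4.074 mol
n(Q) via (ii) = (3/2)×3.709 = 5.564 mol
total n(Q) = 4.074 + 5.564 = 9.638 mol

9.64 mol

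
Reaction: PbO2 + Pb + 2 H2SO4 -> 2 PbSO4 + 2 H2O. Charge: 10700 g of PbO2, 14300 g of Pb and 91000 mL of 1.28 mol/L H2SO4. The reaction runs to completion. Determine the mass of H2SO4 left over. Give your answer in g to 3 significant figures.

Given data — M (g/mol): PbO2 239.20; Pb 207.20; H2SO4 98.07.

2650 g

n(PbO2) = 10700 / 239.20 = 44.73 mol
n(Pb) = 14300 / 207.20 = 69.02 mol
n(H2SO4) = 1.28 × 91000/1000 = 116.5 mol
n/ν for PbO2 = 44.73/1 = 44.73
n/ν for Pb = 69.02/1 = 69.02
n/ν for H2SO4 = 116.5/2 = 58.25
Smallest n/ν is PbO2 → limiting reagent.
H2SO4 consumed = (2/1) × 44.73 = 89.46 mol
H2SO4 remaining = 116.5 − 89.46 = 27.04 mol
mass = 27.04 × 98.07 = 2652 g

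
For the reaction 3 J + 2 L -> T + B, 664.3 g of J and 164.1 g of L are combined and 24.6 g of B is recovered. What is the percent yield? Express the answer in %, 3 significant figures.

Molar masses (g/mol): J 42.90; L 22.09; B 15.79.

41.9 %

n(J) = 664.3 / 42.90 = 15.48 mol
n(L) = 164.1 / 22.09 = 7.429 mol
n/ν for J = 15.48/3 = 5.160
n/ν for L = 7.429/2 = 3.715
Smallest n/ν is L → limiting reagent.
theoretical n(B) = (1/2) × 7.429 = 3.715 mol → 58.66 g
% yield = 24.6 / 58.66 × 100 = 41.94 %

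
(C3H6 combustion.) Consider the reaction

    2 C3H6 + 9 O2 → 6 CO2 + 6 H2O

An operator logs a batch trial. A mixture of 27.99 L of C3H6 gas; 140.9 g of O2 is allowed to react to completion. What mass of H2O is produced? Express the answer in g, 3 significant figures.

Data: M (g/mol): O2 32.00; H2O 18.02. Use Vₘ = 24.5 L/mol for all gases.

n(C3H6) = 27.99 / 24.5 = 1.142 mol
n(O2) = 140.9 / 32.00 = 4.403 mol
n/ν → C3H6: 0.5710, O2: 0.4892; O2 is limiting.
n(H2O) = (6/9) × 4.403 = 2.935 mol
mass = 2.935 × 18.02 = 52.89 g

52.9 g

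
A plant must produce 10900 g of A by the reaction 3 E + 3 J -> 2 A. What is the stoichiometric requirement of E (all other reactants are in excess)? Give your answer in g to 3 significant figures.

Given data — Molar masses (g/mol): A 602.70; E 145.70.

n(A) = 10900 / 602.70 = 18.09 mol
n(E) = (3/2) × 18.09 = 27.14 mol
mass = 27.14 × 145.70 = 3954 g

3950 g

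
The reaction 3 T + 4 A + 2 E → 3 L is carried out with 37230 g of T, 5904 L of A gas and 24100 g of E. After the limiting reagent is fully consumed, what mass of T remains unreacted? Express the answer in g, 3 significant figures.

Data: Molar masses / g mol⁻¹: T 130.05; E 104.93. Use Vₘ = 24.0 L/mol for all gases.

13200 g

n(T) = 37230 / 130.05 = 286.3 mol
n(A) = 5904 / 24.0 = 246.0 mol
n(E) = 24100 / 104.93 = 229.7 mol
n/ν for T = 286.3/3 = 95.43
n/ν for A = 246.0/4 = 61.50
n/ν for E = 229.7/2 = 114.9
Smallest n/ν is A → limiting reagent.
T consumed = (3/4) × 246.0 = 184.5 mol
T remaining = 286.3 − 184.5 = 101.8 mol
mass = 101.8 × 130.05 = 13240 g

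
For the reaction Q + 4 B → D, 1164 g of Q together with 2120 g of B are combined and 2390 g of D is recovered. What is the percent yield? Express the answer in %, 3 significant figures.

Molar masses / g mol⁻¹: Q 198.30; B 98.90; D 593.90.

n(Q) = 1164 / 198.30 = 5.870 mol
n(B) = 2120 / 98.90 = 21.44 mol
n/ν for Q = 5.870/1 = 5.870
n/ν for B = 21.44/4 = 5.360
Smallest n/ν is B → limiting reagent.
theoretical n(D) = (1/4) × 21.44 = 5.360 mol → 3183 g
% yield = 2390 / 3183 × 100 = 75.09 %

75.1 %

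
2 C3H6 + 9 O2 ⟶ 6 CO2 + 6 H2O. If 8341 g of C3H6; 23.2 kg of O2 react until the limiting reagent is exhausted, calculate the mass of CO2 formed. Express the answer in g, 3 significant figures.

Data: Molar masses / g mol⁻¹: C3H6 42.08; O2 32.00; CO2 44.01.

n(C3H6) = 8341 / 42.08 = 198.2 mol
n(O2) = 23.20×1000 / 32.00 = 725.0 mol
n/ν → C3H6: 99.10, O2: 80.56; O2 is limiting.
n(CO2) = (6/9) × 725.0 = 483.3 mol
mass = 483.3 × 44.01 = 21270 g

21300 g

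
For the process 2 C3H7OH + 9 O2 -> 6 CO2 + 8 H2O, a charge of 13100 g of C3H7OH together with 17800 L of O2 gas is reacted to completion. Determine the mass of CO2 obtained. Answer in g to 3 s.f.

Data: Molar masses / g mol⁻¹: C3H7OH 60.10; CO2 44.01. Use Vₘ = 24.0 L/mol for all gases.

21800 g

n(C3H7OH) = 13100 / 60.10 = 218.0 mol
n(O2) = 17800 / 24.0 = 741.7 mol
n/ν for C3H7OH = 218.0/2 = 109.0
n/ν for O2 = 741.7/9 = 82.41
Smallest n/ν is O2 → limiting reagent.
n(CO2) = (6/9) × 741.7 = 494.5 mol
mass = 494.5 × 44.01 = 21760 g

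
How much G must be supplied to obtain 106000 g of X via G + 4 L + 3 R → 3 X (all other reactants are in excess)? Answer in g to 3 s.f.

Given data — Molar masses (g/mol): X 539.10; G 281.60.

n(X) = 106000 / 539.10 = 196.6 mol
n(G) = (1/3) × 196.6 = 65.53 mol
mass = 65.53 × 281.60 = 18450 g

18500 g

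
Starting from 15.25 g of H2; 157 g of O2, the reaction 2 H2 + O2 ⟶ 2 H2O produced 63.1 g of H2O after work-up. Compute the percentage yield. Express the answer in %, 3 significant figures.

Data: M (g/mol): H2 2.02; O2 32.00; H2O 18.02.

n(H2) = 15.25 / 2.02 = 7.550 mol
n(O2) = 157.0 / 32.00 = 4.906 mol
n/ν → H2: 3.775, O2: 4.906; H2 is limiting.
theoretical n(H2O) = (2/2) × 7.550 = 7.550 mol → 136.1 g
% yield = 63.1 / 136.1 × 100 = 46.36 %

46.4 %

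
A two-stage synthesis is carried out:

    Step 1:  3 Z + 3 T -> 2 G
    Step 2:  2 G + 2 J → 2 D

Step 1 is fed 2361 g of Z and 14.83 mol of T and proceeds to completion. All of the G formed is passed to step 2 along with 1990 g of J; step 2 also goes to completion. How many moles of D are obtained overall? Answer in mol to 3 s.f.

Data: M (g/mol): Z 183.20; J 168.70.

Step 1:
n(Z) = 2361 / 183.20 = 12.89 mol
n(T) = 14.83 mol
n/ν for Z = 12.89/3 = 4.297
n/ν for T = 14.83/3 = 4.943
Smallest n/ν is Z → limiting reagent.
n(G) produced = (2/3) × 12.89 = 8.593 mol
Step 2:
n(G) available = 8.593 mol
n(J) = 1990 / 168.70 = 11.80 mol
n/ν for G = 8.593/2 = 4.297
n/ν for J = 11.80/2 = 5.900
Smallest n/ν is G → limiting reagent.
n(D) = (2/2) × 8.593 = 8.593 mol

8.59 mol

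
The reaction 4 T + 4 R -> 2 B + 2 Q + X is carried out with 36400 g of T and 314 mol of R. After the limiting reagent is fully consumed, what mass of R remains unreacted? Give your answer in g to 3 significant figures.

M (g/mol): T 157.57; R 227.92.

18900 g

n(T) = 36400 / 157.57 = 231.0 mol
n(R) = 314.0 mol
n/ν → T: 57.75, R: 78.50; T is limiting.
R consumed = (4/4) × 231.0 = 231.0 mol
R remaining = 314.0 − 231.0 = 83.00 mol
mass = 83.00 × 227.92 = 18920 g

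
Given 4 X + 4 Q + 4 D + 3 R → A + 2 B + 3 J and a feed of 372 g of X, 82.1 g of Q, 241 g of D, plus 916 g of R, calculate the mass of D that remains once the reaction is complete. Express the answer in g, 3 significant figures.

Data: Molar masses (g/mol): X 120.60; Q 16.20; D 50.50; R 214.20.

n(X) = 372.0 / 120.60 = 3.085 mol
n(Q) = 82.10 / 16.20 = 5.068 mol
n(D) = 241.0 / 50.50 = 4.772 mol
n(R) = 916.0 / 214.20 = 4.276 mol
n/ν for X = 3.085/4 = 0.7713
n/ν for Q = 5.068/4 = 1.267
n/ν for D = 4.772/4 = 1.193
n/ν for R = 4.276/3 = 1.425
Smallest n/ν is X → limiting reagent.
D consumed = (4/4) × 3.085 = 3.085 mol
D remaining = 4.772 − 3.085 = 1.687 mol
mass = 1.687 × 50.50 = 85.19 g

85.2 g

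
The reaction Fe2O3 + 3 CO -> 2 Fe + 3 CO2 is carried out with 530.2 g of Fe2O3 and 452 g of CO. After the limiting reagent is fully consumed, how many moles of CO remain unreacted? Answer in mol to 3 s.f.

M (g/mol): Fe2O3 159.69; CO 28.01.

n(Fe2O3) = 530.2 / 159.69 = 3.320 mol
n(CO) = 452.0 / 28.01 = 16.14 mol
n/ν for Fe2O3 = 3.320/1 = 3.320
n/ν for CO = 16.14/3 = 5.380
Smallest n/ν is Fe2O3 → limiting reagent.
CO consumed = (3/1) × 3.320 = 9.960 mol
CO remaining = 16.14 − 9.960 = 6.180 mol

6.18 mol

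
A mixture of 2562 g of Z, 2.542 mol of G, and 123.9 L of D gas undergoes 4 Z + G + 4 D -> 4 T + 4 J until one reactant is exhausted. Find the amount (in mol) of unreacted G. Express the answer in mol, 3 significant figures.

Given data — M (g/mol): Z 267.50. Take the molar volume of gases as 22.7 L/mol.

n(Z) = 2562 / 267.50 = 9.578 mol
n(G) = 2.542 mol
n(D) = 123.9 / 22.7 = 5.458 mol
n/ν for Z = 9.578/4 = 2.395
n/ν for G = 2.542/1 = 2.542
n/ν for D = 5.458/4 = 1.365
Smallest n/ν is D → limiting reagent.
G consumed = (1/4) × 5.458 = 1.365 mol
G remaining = 2.542 − 1.365 = 1.177 mol

1.18 mol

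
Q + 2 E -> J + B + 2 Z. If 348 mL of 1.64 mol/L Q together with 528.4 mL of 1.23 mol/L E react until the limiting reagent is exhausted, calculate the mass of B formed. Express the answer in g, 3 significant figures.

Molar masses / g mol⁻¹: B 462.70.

150 g

n(Q) = 1.64 × 348.0/1000 = 0.5707 mol
n(E) = 1.23 × 528.4/1000 = 0.6499 mol
n/ν → Q: 0.5707, E: 0.3250; E is limiting.
n(B) = (1/2) × 0.6499 = 0.3250 mol
mass = 0.3250 × 462.70 = 150.4 g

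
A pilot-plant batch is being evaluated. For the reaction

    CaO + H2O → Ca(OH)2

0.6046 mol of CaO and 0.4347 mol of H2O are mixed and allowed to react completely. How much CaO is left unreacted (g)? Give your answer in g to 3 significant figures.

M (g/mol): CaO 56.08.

9.53 g

n(CaO) = 0.6046 mol
n(H2O) = 0.4347 mol
n/ν for CaO = 0.6046/1 = 0.6046
n/ν for H2O = 0.4347/1 = 0.4347
Smallest n/ν is H2O → limiting reagent.
CaO consumed = (1/1) × 0.4347 = 0.4347 mol
CaO remaining = 0.6046 − 0.4347 = 0.1699 mol
mass = 0.1699 × 56.08 = 9.528 g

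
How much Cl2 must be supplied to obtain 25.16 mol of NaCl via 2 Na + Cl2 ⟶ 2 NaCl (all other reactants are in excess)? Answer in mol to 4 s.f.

12.58 mol

n(NaCl) = 25.16 mol
n(Cl2) = (1/2) × 25.16 = 12.58 mol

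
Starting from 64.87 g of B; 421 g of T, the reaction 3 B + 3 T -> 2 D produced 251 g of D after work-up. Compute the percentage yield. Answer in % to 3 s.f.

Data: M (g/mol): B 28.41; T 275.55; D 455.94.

n(B) = 64.87 / 28.41 = 2.283 mol
n(T) = 421.0 / 275.55 = 1.528 mol
n/ν for B = 2.283/3 = 0.7610
n/ν for T = 1.528/3 = 0.5093
Smallest n/ν is T → limiting reagent.
theoretical n(D) = (2/3) × 1.528 = 1.019 mol → 464.6 g
% yield = 251 / 464.6 × 100 = 54.02 %

54.0 %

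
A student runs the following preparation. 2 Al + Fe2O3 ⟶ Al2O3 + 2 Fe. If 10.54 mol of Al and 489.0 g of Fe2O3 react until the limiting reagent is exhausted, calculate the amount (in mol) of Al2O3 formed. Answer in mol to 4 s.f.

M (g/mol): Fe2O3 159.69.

3.062 mol

n(Al) = 10.54 mol
n(Fe2O3) = 489.0 / 159.69 = 3.062 mol
n/ν for Al = 10.54/2 = 5.270
n/ν for Fe2O3 = 3.062/1 = 3.062
Smallest n/ν is Fe2O3 → limiting reagent.
n(Al2O3) = (1/1) × 3.062 = 3.062 mol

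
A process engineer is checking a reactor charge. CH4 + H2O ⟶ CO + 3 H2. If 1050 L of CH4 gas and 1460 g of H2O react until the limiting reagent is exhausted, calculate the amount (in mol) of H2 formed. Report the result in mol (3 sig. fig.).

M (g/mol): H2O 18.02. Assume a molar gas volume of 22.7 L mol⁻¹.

139 mol

n(CH4) = 1050 / 22.7 = 46.26 mol
n(H2O) = 1460 / 18.02 = 81.02 mol
n/ν for CH4 = 46.26/1 = 46.26
n/ν for H2O = 81.02/1 = 81.02
Smallest n/ν is CH4 → limiting reagent.
n(H2) = (3/1) × 46.26 = 138.8 mol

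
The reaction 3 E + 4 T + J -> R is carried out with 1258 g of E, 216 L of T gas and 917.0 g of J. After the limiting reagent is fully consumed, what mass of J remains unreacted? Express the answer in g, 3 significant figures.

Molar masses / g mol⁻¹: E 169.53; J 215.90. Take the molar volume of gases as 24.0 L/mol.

n(E) = 1258 / 169.53 = 7.421 mol
n(T) = 216.0 / 24.0 = 9.000 mol
n(J) = 917.0 / 215.90 = 4.247 mol
n/ν → E: 2.474, T: 2.250, J: 4.247; T is limiting.
J consumed = (1/4) × 9.000 = 2.250 mol
J remaining = 4.247 − 2.250 = 1.997 mol
mass = 1.997 × 215.90 = 431.2 g

431 g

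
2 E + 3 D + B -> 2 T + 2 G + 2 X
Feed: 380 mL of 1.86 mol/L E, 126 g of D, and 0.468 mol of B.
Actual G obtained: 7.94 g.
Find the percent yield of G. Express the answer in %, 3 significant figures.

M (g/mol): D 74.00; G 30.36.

37.0 %

n(E) = 1.86 × 380.0/1000 = 0.7068 mol
n(D) = 126.0 / 74.00 = 1.703 mol
n(B) = 0.4680 mol
n/ν for E = 0.7068/2 = 0.3534
n/ν for D = 1.703/3 = 0.5677
n/ν for B = 0.4680/1 = 0.4680
Smallest n/ν is E → limiting reagent.
theoretical n(G) = (2/2) × 0.7068 = 0.7068 mol → 21.46 g
% yield = 7.94 / 21.46 × 100 = 37.00 %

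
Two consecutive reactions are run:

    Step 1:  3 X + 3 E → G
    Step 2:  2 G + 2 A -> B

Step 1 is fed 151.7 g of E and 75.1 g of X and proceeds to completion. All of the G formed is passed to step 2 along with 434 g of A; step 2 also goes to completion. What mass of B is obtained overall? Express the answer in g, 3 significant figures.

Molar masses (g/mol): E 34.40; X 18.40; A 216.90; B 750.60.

511 g

Step 1:
n(E) = 151.7 / 34.40 = 4.410 mol
n(X) = 75.10 / 18.40 = 4.082 mol
n/ν for E = 4.410/3 = 1.470
n/ν for X = 4.082/3 = 1.361
Smallest n/ν is X → limiting reagent.
n(G) produced = (1/3) × 4.082 = 1.361 mol
Step 2:
n(G) available = 1.361 mol
n(A) = 434.0 / 216.90 = 2.001 mol
n/ν for G = 1.361/2 = 0.6805
n/ν for A = 2.001/2 = 1.001
Smallest n/ν is G → limiting reagent.
n(B) = (1/2) × 1.361 = 0.6805 mol
mass = 0.6805 × 750.60 = 510.8 g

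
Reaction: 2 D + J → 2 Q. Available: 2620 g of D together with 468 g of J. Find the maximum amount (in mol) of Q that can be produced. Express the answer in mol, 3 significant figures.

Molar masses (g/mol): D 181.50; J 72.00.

n(D) = 2620 / 181.50 = 14.44 mol
n(J) = 468.0 / 72.00 = 6.500 mol
n/ν → D: 7.220, J: 6.500; J is limiting.
n(Q) = (2/1) × 6.500 = 13.00 mol

13.0 mol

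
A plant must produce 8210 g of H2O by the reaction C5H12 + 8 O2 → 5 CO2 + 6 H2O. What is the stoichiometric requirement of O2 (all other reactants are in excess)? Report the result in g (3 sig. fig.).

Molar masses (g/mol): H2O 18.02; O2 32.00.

19400 g

n(H2O) = 8210 / 18.02 = 455.6 mol
n(O2) = (8/6) × 455.6 = 607.5 mol
mass = 607.5 × 32.00 = 19440 g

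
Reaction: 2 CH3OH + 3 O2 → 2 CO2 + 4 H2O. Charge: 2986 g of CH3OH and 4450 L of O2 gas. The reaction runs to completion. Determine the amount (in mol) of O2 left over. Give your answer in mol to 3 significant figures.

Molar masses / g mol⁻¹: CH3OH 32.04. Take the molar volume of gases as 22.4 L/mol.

58.9 mol

n(CH3OH) = 2986 / 32.04 = 93.20 mol
n(O2) = 4450 / 22.4 = 198.7 mol
n/ν → CH3OH: 46.60, O2: 66.23; CH3OH is limiting.
O2 consumed = (3/2) × 93.20 = 139.8 mol
O2 remaining = 198.7 − 139.8 = 58.90 mol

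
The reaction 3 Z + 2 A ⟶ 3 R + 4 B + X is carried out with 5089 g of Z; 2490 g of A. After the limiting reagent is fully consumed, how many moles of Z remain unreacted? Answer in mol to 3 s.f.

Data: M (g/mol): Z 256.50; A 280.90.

6.54 mol

n(Z) = 5089 / 256.50 = 19.84 mol
n(A) = 2490 / 280.90 = 8.864 mol
n/ν → Z: 6.613, A: 4.432; A is limiting.
Z consumed = (3/2) × 8.864 = 13.30 mol
Z remaining = 19.84 − 13.30 = 6.540 mol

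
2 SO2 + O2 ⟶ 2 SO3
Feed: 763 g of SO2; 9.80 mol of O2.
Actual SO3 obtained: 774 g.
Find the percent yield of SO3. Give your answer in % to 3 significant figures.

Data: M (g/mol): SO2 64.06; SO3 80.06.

n(SO2) = 763.0 / 64.06 = 11.91 mol
n(O2) = 9.800 mol
n/ν for SO2 = 11.91/2 = 5.955
n/ν for O2 = 9.800/1 = 9.800
Smallest n/ν is SO2 → limiting reagent.
theoretical n(SO3) = (2/2) × 11.91 = 11.91 mol → 953.5 g
% yield = 774 / 953.5 × 100 = 81.17 %

81.2 %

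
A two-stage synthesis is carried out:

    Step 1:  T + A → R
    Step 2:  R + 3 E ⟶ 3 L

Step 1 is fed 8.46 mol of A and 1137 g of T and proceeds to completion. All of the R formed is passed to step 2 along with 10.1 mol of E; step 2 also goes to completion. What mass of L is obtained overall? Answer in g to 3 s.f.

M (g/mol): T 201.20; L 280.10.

2830 g

Step 1:
n(A) = 8.460 mol
n(T) = 1137 / 201.20 = 5.651 mol
n/ν for A = 8.460/1 = 8.460
n/ν for T = 5.651/1 = 5.651
Smallest n/ν is T → limiting reagent.
n(R) produced = (1/1) × 5.651 = 5.651 mol
Step 2:
n(R) available = 5.651 mol
n(E) = 10.10 mol
n/ν for R = 5.651/1 = 5.651
n/ν for E = 10.10/3 = 3.367
Smallest n/ν is E → limiting reagent.
n(L) = (3/3) × 10.10 = 10.10 mol
mass = 10.10 × 280.10 = 2829 g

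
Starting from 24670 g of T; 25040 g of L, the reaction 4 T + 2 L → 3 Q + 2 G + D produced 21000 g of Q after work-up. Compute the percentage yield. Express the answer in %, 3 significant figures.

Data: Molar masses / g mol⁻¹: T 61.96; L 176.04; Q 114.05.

n(T) = 24670 / 61.96 = 398.2 mol
n(L) = 25040 / 176.04 = 142.2 mol
n/ν → T: 99.55, L: 71.10; L is limiting.
theoretical n(Q) = (3/2) × 142.2 = 213.3 mol → 24330 g
% yield = 21000 / 24330 × 100 = 86.31 %

86.3 %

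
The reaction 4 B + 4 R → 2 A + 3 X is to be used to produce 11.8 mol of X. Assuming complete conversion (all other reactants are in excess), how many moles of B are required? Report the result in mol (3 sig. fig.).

15.7 mol

n(X) = 11.80 mol
n(B) = (4/3) × 11.80 = 15.73 mol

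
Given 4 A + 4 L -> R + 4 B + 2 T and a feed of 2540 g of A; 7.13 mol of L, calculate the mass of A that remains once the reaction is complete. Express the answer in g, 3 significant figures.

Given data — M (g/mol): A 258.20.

699 g

n(A) = 2540 / 258.20 = 9.837 mol
n(L) = 7.130 mol
n/ν for A = 9.837/4 = 2.459
n/ν for L = 7.130/4 = 1.783
Smallest n/ν is L → limiting reagent.
A consumed = (4/4) × 7.130 = 7.130 mol
A remaining = 9.837 − 7.130 = 2.707 mol
mass = 2.707 × 258.20 = 698.9 g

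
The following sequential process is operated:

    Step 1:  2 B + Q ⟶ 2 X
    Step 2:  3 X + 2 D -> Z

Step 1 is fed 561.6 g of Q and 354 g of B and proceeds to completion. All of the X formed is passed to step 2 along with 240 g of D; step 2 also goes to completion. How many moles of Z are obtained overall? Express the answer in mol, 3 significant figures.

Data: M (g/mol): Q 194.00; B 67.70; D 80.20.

Step 1:
n(Q) = 561.6 / 194.00 = 2.895 mol
n(B) = 354.0 / 67.70 = 5.229 mol
n/ν → Q: 2.895, B: 2.615; B is limiting.
n(X) produced = (2/2) × 5.229 = 5.229 mol
Step 2:
n(X) available = 5.229 mol
n(D) = 240.0 / 80.20 = 2.993 mol
n/ν → X: 1.743, D: 1.497; D is limiting.
n(Z) = (1/2) × 2.993 = 1.497 mol

1.50 mol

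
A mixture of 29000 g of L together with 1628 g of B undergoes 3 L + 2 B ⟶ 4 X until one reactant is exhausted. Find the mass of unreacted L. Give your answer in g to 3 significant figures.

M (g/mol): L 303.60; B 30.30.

n(L) = 29000 / 303.60 = 95.52 mol
n(B) = 1628 / 30.30 = 53.73 mol
n/ν for L = 95.52/3 = 31.84
n/ν for B = 53.73/2 = 26.87
Smallest n/ν is B → limiting reagent.
L consumed = (3/2) × 53.73 = 80.60 mol
L remaining = 95.52 − 80.60 = 14.92 mol
mass = 14.92 × 303.60 = 4530 g

4530 g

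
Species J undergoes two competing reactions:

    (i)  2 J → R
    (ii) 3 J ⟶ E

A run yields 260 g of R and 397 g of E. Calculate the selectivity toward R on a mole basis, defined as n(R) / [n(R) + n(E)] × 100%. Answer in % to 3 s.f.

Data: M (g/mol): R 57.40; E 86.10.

49.6 %

n(R) = 260 / 57.40 = 4.530 mol
n(E) = 397 / 86.10 = 4.611 mol
selectivity = 4.530/(4.530+4.611) × 100 = 49.56 %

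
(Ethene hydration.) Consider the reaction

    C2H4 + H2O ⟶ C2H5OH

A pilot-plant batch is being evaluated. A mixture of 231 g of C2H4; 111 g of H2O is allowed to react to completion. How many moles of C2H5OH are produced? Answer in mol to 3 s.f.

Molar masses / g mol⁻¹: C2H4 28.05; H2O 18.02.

n(C2H4) = 231.0 / 28.05 = 8.235 mol
n(H2O) = 111.0 / 18.02 = 6.160 mol
n/ν for C2H4 = 8.235/1 = 8.235
n/ν for H2O = 6.160/1 = 6.160
Smallest n/ν is H2O → limiting reagent.
n(C2H5OH) = (1/1) × 6.160 = 6.160 mol

6.16 mol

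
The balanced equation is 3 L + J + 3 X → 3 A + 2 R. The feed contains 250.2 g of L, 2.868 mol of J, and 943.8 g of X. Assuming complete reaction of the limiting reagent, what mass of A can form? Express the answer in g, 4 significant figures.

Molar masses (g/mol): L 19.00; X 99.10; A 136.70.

n(L) = 250.2 / 19.00 = 13.17 mol
n(J) = 2.868 mol
n(X) = 943.8 / 99.10 = 9.524 mol
n/ν for L = 13.17/3 = 4.390
n/ν for J = 2.868/1 = 2.868
n/ν for X = 9.524/3 = 3.175
Smallest n/ν is J → limiting reagent.
n(A) = (3/1) × 2.868 = 8.604 mol
mass = 8.604 × 136.70 = 1176 g

1176 g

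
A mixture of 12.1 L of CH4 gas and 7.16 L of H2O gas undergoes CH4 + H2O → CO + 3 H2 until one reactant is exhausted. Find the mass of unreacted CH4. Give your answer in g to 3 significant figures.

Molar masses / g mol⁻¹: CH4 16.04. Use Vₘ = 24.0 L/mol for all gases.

3.30 g

n(CH4) = 12.10 / 24.0 = 0.5042 mol
n(H2O) = 7.160 / 24.0 = 0.2983 mol
n/ν → CH4: 0.5042, H2O: 0.2983; H2O is limiting.
CH4 consumed = (1/1) × 0.2983 = 0.2983 mol
CH4 remaining = 0.5042 − 0.2983 = 0.2059 mol
mass = 0.2059 × 16.04 = 3.303 g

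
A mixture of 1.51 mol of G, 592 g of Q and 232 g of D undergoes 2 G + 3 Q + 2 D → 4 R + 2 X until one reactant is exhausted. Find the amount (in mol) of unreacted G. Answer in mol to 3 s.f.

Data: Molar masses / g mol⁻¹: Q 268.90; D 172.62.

0.166 mol

n(G) = 1.510 mol
n(Q) = 592.0 / 268.90 = 2.202 mol
n(D) = 232.0 / 172.62 = 1.344 mol
n/ν for G = 1.510/2 = 0.7550
n/ν for Q = 2.202/3 = 0.7340
n/ν for D = 1.344/2 = 0.6720
Smallest n/ν is D → limiting reagent.
G consumed = (2/2) × 1.344 = 1.344 mol
G remaining = 1.510 − 1.344 = 0.1660 mol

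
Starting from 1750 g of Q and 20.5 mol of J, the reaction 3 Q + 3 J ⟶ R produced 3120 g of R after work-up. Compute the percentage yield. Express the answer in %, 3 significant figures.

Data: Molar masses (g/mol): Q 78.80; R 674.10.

67.7 %

n(Q) = 1750 / 78.80 = 22.21 mol
n(J) = 20.50 mol
n/ν for Q = 22.21/3 = 7.403
n/ν for J = 20.50/3 = 6.833
Smallest n/ν is J → limiting reagent.
theoretical n(R) = (1/3) × 20.50 = 6.833 mol → 4606 g
% yield = 3120 / 4606 × 100 = 67.74 %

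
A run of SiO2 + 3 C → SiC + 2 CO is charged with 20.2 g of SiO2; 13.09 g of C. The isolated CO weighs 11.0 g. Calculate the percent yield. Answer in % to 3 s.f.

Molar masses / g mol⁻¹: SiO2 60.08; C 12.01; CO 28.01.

n(SiO2) = 20.20 / 60.08 = 0.3362 mol
n(C) = 13.09 / 12.01 = 1.090 mol
n/ν for SiO2 = 0.3362/1 = 0.3362
n/ν for C = 1.090/3 = 0.3633
Smallest n/ν is SiO2 → limiting reagent.
theoretical n(CO) = (2/1) × 0.3362 = 0.6724 mol → 18.83 g
% yield = 11.0 / 18.83 × 100 = 58.42 %

58.4 %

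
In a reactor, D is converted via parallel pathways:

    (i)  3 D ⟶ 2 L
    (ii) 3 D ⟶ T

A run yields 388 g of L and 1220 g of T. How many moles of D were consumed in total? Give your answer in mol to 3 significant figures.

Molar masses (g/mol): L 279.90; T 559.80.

n(L) = 388 / 279.90 = 1.386 mol
n(T) = 1220 / 559.80 = 2.179 mol
n(D) via (i) = (3/2)×1.386 = 2.079 mol
n(D) via (ii) = (3/1)×2.179 = 6.537 mol
total n(D) = 2.079 + 6.537 = 8.616 mol

8.62 mol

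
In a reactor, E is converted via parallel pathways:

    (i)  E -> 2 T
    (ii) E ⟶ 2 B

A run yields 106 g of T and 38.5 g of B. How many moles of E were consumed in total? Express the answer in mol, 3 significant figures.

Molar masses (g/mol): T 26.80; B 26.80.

2.70 mol

n(T) = 106 / 26.80 = 3.955 mol
n(B) = 38.5 / 26.80 = 1.437 mol
n(E) via (i) = (1/2)×3.955 = 1.978 mol
n(E) via (ii) = (1/2)×1.437 = 0.7185 mol
total n(E) = 1.978 + 0.7185 = 2.697 mol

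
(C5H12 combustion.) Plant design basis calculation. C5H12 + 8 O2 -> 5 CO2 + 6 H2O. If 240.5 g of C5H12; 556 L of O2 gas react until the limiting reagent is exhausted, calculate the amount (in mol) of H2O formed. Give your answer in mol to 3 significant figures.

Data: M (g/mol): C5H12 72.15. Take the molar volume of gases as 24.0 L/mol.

17.4 mol

n(C5H12) = 240.5 / 72.15 = 3.333 mol
n(O2) = 556.0 / 24.0 = 23.17 mol
n/ν → C5H12: 3.333, O2: 2.896; O2 is limiting.
n(H2O) = (6/8) × 23.17 = 17.38 mol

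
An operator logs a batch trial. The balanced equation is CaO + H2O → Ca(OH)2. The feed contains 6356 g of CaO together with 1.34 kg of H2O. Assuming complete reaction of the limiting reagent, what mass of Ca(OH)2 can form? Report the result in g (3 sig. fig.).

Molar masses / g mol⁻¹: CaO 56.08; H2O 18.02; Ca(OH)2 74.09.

n(CaO) = 6356 / 56.08 = 113.3 mol
n(H2O) = 1.340×1000 / 18.02 = 74.36 mol
n/ν → CaO: 113.3, H2O: 74.36; H2O is limiting.
n(Ca(OH)2) = (1/1) × 74.36 = 74.36 mol
mass = 74.36 × 74.09 = 5509 g

5510 g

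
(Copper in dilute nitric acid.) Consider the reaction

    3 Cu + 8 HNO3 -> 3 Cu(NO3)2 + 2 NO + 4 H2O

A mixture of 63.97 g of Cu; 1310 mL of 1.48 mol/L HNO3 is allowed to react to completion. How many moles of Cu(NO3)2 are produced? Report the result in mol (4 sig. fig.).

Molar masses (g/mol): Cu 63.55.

n(Cu) = 63.97 / 63.55 = 1.007 mol
n(HNO3) = 1.48 × 1310/1000 = 1.939 mol
n/ν for Cu = 1.007/3 = 0.3357
n/ν for HNO3 = 1.939/8 = 0.2424
Smallest n/ν is HNO3 → limiting reagent.
n(Cu(NO3)2) = (3/8) × 1.939 = 0.7271 mol

0.7271 mol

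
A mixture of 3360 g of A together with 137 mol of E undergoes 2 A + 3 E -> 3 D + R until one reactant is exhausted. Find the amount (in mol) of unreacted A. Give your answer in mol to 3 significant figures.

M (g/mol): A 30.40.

19.2 mol

n(A) = 3360 / 30.40 = 110.5 mol
n(E) = 137.0 mol
n/ν for A = 110.5/2 = 55.25
n/ν for E = 137.0/3 = 45.67
Smallest n/ν is E → limiting reagent.
A consumed = (2/3) × 137.0 = 91.33 mol
A remaining = 110.5 − 91.33 = 19.17 mol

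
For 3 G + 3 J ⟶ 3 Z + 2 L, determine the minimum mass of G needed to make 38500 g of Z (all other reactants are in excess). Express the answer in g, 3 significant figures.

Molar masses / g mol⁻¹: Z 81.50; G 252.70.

n(Z) = 38500 / 81.50 = 472.4 mol
n(G) = (3/3) × 472.4 = 472.4 mol
mass = 472.4 × 252.70 = 119400 g

119000 g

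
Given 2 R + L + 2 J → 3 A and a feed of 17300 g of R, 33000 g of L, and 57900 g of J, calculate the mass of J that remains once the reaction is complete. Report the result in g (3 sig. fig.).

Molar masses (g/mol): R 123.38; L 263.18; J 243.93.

n(R) = 17300 / 123.38 = 140.2 mol
n(L) = 33000 / 263.18 = 125.4 mol
n(J) = 57900 / 243.93 = 237.4 mol
n/ν for R = 140.2/2 = 70.10
n/ν for L = 125.4/1 = 125.4
n/ν for J = 237.4/2 = 118.7
Smallest n/ν is R → limiting reagent.
J consumed = (2/2) × 140.2 = 140.2 mol
J remaining = 237.4 − 140.2 = 97.20 mol
mass = 97.20 × 243.93 = 23710 g

23700 g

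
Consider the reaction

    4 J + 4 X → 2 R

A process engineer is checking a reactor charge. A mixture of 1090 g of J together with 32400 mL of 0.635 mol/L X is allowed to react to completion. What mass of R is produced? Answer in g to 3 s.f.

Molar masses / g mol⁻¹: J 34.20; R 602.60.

6200 g

n(J) = 1090 / 34.20 = 31.87 mol
n(X) = 0.635 × 32400/1000 = 20.57 mol
n/ν for J = 31.87/4 = 7.968
n/ν for X = 20.57/4 = 5.143
Smallest n/ν is X → limiting reagent.
n(R) = (2/4) × 20.57 = 10.29 mol
mass = 10.29 × 602.60 = 6201 g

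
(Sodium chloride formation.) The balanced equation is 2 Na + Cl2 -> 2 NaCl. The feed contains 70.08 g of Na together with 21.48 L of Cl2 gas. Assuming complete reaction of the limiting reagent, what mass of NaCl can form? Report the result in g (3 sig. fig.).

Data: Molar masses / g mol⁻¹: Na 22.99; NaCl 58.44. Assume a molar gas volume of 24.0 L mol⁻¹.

105 g

n(Na) = 70.08 / 22.99 = 3.048 mol
n(Cl2) = 21.48 / 24.0 = 0.8950 mol
n/ν → Na: 1.524, Cl2: 0.8950; Cl2 is limiting.
n(NaCl) = (2/1) × 0.8950 = 1.790 mol
mass = 1.790 × 58.44 = 104.6 g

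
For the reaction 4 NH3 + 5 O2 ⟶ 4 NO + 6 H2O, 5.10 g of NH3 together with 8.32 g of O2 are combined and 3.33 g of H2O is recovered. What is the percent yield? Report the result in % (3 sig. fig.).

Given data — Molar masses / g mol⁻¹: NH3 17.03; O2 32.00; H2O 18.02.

59.2 %

n(NH3) = 5.100 / 17.03 = 0.2995 mol
n(O2) = 8.320 / 32.00 = 0.2600 mol
n/ν → NH3: 0.07488, O2: 0.05200; O2 is limiting.
theoretical n(H2O) = (6/5) × 0.2600 = 0.3120 mol → 5.622 g
% yield = 3.33 / 5.622 × 100 = 59.23 %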